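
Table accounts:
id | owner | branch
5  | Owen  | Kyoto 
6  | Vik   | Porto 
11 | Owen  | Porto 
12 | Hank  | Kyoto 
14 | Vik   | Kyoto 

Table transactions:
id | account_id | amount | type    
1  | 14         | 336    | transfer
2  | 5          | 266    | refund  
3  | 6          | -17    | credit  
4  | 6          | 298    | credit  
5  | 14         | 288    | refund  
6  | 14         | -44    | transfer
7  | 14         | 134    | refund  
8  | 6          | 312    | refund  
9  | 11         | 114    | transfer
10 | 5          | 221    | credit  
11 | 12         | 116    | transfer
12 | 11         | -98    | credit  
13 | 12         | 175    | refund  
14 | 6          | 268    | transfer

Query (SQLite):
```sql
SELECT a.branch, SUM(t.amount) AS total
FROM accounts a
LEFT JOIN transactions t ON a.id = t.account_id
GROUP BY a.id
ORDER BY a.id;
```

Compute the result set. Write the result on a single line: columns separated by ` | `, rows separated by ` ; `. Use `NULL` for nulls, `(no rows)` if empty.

LEFT JOIN keeps every accounts row; unmatched ones get NULL for transactions columns.
Group by accounts.id and compute SUM(t.amount). SUM over an all-NULL group is NULL.
  5: ids {2, 10} → SUM(t.amount)=487
  6: ids {3, 4, 8, 14} → SUM(t.amount)=861
  11: ids {9, 12} → SUM(t.amount)=16
  12: ids {11, 13} → SUM(t.amount)=291
  14: ids {1, 5, 6, 7} → SUM(t.amount)=714

Kyoto | 487 ; Porto | 861 ; Porto | 16 ; Kyoto | 291 ; Kyoto | 714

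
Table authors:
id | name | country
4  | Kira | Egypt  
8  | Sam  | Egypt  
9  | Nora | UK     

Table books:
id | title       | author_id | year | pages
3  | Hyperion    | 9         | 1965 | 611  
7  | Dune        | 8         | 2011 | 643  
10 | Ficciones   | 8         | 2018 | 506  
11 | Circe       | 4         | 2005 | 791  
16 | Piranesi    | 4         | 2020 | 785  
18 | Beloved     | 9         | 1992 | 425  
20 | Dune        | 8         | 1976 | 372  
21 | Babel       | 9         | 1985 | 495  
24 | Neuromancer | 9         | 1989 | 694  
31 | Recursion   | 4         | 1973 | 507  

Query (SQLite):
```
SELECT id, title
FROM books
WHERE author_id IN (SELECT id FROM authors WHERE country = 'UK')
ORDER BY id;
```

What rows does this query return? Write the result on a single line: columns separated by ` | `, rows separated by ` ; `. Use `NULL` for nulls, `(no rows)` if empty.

Inner query: authors.id where country = 'UK'.
Outer: keep books rows whose author_id is in that set.
Inner query → {9}

3 | Hyperion ; 18 | Beloved ; 21 | Babel ; 24 | Neuromancer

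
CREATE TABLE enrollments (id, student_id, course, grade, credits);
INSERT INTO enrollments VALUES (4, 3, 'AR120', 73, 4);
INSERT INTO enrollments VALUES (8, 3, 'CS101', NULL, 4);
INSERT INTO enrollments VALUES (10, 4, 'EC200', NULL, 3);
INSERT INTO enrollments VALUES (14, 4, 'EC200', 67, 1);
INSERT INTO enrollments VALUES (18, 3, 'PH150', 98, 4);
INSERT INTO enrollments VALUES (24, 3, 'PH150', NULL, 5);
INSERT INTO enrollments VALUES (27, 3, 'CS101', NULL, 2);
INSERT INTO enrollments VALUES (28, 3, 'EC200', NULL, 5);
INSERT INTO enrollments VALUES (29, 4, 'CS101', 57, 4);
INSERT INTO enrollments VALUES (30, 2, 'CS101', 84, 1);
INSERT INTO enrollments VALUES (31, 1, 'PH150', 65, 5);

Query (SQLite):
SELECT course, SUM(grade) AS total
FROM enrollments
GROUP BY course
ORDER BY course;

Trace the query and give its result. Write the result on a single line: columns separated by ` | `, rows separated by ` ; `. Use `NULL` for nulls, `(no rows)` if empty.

AR120 | 73 ; CS101 | 141 ; EC200 | 67 ; PH150 | 163

Partition enrollments by course; compute SUM(grade) within each group.
  AR120: ids {4} → SUM(grade)=73
  CS101: ids {8, 27, 29, 30} → SUM(grade)=141
  EC200: ids {10, 14, 28} → SUM(grade)=67
  PH150: ids {18, 24, 31} → SUM(grade)=163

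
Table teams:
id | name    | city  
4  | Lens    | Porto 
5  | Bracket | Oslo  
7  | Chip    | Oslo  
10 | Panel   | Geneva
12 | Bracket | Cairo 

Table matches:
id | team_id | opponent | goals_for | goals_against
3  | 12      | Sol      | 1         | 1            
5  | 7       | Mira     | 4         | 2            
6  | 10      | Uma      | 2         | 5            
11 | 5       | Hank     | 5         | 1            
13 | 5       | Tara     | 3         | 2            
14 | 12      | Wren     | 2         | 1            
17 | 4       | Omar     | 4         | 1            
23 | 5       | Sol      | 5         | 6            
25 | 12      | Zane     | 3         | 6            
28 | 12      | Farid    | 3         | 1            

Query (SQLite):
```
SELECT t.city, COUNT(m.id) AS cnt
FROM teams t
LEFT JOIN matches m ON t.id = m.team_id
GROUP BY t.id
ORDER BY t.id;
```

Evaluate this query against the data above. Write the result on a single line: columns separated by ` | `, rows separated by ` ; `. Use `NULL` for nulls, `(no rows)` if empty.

Porto | 1 ; Oslo | 3 ; Oslo | 1 ; Geneva | 1 ; Cairo | 4

LEFT JOIN keeps every teams row; unmatched ones get NULL for matches columns.
Group by teams.id and compute COUNT(m.id). COUNT(col) of an all-NULL group is 0.
  4: ids {17} → COUNT(m.id)=1
  5: ids {11, 13, 23} → COUNT(m.id)=3
  7: ids {5} → COUNT(m.id)=1
  10: ids {6} → COUNT(m.id)=1
  12: ids {3, 14, 25, 28} → COUNT(m.id)=4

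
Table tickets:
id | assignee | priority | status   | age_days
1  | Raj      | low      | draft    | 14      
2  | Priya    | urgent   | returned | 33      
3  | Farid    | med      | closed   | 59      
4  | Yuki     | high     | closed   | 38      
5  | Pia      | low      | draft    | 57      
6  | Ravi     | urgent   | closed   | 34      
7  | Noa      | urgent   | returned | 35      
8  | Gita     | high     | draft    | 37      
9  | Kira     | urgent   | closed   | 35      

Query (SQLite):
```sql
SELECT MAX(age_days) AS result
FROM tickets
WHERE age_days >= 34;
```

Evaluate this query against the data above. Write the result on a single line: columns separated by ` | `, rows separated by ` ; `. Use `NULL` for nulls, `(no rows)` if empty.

59

Rows where age_days >= 34 → age_days values: [59, 38, 57, 34, 35, 37, 35].
MAX of non-NULL values = 59.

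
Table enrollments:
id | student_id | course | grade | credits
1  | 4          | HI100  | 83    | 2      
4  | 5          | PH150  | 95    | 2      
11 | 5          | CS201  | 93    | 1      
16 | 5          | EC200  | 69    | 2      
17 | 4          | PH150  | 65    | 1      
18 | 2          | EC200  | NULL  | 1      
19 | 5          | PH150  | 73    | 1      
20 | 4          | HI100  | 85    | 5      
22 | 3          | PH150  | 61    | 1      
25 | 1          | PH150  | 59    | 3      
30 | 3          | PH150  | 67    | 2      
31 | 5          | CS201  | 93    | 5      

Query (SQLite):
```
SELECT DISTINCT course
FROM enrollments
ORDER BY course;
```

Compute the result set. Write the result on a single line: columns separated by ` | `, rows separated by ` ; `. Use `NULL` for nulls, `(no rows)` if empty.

CS201 ; EC200 ; HI100 ; PH150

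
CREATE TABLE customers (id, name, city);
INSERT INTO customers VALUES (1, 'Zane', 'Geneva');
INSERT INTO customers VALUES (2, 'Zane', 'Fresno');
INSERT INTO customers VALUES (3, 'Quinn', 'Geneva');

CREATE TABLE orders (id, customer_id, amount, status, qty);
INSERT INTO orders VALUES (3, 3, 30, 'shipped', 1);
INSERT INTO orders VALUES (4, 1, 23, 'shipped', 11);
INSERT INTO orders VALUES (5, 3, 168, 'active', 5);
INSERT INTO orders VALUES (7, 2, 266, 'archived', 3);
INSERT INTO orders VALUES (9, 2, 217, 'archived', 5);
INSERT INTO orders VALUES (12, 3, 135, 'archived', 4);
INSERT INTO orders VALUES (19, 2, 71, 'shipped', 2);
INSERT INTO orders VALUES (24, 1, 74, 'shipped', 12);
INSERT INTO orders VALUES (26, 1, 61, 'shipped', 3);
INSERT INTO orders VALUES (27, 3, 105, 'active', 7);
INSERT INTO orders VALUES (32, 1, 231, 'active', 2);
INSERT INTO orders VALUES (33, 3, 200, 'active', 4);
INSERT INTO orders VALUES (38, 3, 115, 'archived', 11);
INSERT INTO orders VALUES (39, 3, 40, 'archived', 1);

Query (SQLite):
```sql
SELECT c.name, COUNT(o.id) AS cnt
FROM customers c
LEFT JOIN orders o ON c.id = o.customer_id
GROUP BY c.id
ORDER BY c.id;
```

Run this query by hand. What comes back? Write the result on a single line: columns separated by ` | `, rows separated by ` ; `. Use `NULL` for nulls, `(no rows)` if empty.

Zane | 4 ; Zane | 3 ; Quinn | 7

LEFT JOIN keeps every customers row; unmatched ones get NULL for orders columns.
Group by customers.id and compute COUNT(o.id). COUNT(col) of an all-NULL group is 0.
  1: ids {4, 24, 26, 32} → COUNT(o.id)=4
  2: ids {7, 9, 19} → COUNT(o.id)=3
  3: ids {3, 5, 12, 27, 33, 38, 39} → COUNT(o.id)=7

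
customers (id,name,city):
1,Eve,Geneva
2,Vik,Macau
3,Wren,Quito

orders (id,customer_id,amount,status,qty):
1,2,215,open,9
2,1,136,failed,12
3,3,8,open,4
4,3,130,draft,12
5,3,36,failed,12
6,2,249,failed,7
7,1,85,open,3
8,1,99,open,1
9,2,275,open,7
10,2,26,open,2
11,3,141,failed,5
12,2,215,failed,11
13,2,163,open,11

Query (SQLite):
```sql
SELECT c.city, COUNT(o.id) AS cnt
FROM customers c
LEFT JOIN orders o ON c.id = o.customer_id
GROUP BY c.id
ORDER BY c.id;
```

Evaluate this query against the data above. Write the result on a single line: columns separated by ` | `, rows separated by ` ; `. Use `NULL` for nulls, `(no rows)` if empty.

Geneva | 3 ; Macau | 6 ; Quito | 4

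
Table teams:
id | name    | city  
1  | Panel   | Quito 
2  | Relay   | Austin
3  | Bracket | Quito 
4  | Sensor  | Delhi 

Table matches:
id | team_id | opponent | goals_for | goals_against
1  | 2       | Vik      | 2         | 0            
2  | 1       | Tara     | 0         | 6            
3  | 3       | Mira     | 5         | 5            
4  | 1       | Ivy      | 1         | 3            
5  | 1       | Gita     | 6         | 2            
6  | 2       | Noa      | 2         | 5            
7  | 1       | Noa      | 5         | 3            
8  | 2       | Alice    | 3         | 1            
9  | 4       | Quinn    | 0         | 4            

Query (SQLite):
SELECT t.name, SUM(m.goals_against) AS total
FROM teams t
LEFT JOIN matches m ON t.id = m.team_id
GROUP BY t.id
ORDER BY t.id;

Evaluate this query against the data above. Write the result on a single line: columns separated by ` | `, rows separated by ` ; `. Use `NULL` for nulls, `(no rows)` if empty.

Panel | 14 ; Relay | 6 ; Bracket | 5 ; Sensor | 4

LEFT JOIN keeps every teams row; unmatched ones get NULL for matches columns.
Group by teams.id and compute SUM(m.goals_against). SUM over an all-NULL group is NULL.
  1: ids {2, 4, 5, 7} → SUM(m.goals_against)=14
  2: ids {1, 6, 8} → SUM(m.goals_against)=6
  3: ids {3} → SUM(m.goals_against)=5
  4: ids {9} → SUM(m.goals_against)=4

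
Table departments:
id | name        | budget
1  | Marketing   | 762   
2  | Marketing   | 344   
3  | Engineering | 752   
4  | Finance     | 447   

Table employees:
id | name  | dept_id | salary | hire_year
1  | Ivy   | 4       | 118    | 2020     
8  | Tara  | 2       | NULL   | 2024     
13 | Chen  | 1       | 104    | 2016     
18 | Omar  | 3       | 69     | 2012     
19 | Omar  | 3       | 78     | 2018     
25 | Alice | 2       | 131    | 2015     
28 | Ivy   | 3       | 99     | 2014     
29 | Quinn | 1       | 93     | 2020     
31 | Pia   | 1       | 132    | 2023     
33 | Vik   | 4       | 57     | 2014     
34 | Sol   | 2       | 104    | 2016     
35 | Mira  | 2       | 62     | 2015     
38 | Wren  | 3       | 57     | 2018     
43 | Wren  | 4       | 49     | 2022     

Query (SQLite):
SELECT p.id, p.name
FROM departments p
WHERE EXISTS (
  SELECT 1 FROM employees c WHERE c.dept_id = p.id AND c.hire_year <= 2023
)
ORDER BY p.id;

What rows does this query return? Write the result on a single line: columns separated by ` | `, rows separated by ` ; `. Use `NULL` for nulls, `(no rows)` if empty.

1 | Marketing ; 2 | Marketing ; 3 | Engineering ; 4 | Finance

For each departments row, check whether any employees with matching dept_id has hire_year <= 2023.
Keep rows where that is true.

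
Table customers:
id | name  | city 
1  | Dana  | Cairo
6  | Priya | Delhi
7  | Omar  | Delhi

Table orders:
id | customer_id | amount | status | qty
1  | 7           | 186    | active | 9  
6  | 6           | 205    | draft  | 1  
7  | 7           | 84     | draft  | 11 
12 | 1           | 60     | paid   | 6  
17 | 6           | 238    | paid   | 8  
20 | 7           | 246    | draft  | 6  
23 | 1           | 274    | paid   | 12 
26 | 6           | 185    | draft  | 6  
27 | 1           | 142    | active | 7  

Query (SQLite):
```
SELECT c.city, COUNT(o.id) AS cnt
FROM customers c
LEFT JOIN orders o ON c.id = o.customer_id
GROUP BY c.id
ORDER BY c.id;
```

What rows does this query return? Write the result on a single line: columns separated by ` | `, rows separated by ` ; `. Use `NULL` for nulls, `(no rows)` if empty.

Cairo | 3 ; Delhi | 3 ; Delhi | 3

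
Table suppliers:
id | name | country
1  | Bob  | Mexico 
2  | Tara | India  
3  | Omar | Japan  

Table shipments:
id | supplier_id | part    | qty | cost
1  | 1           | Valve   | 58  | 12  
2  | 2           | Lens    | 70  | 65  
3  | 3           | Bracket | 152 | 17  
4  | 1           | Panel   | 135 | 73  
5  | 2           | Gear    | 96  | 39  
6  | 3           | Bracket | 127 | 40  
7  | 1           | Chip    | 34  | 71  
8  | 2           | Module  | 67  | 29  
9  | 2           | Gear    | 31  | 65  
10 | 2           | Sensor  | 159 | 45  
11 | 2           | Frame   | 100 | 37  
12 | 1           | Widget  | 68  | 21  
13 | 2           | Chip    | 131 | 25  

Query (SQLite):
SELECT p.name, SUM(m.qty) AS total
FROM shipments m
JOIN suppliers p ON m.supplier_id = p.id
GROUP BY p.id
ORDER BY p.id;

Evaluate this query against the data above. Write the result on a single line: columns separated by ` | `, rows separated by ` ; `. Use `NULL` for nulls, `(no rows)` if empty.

Join each shipments row to its suppliers via supplier_id.
Group joined rows by suppliers.id; compute SUM(m.qty) per group.
  1: ids {1, 4, 7, 12} → SUM(m.qty)=295
  2: ids {2, 5, 8, 9, 10, 11, 13} → SUM(m.qty)=654
  3: ids {3, 6} → SUM(m.qty)=279

Bob | 295 ; Tara | 654 ; Omar | 279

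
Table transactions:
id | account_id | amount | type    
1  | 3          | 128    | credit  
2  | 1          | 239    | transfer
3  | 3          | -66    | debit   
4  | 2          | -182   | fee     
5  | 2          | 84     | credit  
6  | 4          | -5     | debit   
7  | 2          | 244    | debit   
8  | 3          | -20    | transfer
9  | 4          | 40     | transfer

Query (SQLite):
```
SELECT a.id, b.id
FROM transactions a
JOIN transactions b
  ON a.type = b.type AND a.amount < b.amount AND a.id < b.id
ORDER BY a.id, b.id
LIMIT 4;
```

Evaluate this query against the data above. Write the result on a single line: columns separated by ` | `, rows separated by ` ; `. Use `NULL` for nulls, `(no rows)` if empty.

Pairs (a,b) with same type, a.amount < b.amount, a.id < b.id.
type groups: credit:{1,5} debit:{3,6,7} fee:{4} transfer:{2,8,9}
Ordered by (a.id, b.id); first 4.

3 | 6 ; 3 | 7 ; 6 | 7 ; 8 | 9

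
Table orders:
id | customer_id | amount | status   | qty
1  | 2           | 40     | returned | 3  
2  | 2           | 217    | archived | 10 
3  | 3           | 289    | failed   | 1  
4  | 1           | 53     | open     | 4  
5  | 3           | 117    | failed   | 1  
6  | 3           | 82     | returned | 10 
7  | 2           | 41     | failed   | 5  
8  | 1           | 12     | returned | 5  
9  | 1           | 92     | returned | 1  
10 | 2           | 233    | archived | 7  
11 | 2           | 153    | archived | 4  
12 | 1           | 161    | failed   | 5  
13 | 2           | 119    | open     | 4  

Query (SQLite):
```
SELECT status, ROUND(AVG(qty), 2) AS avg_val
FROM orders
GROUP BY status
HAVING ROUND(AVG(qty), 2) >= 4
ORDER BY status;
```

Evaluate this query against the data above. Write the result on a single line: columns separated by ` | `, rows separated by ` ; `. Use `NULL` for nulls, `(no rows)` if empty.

archived | 7 ; open | 4 ; returned | 4.75

Partition orders by status; compute ROUND(AVG(qty), 2) within each group.
HAVING: keep groups where ROUND(AVG(qty), 2) >= 4.
  archived: ids {2, 10, 11} → ROUND(AVG(qty), 2)=7
  failed: ids {3, 5, 7, 12} → ROUND(AVG(qty), 2)=3
  open: ids {4, 13} → ROUND(AVG(qty), 2)=4
  returned: ids {1, 6, 8, 9} → ROUND(AVG(qty), 2)=4.75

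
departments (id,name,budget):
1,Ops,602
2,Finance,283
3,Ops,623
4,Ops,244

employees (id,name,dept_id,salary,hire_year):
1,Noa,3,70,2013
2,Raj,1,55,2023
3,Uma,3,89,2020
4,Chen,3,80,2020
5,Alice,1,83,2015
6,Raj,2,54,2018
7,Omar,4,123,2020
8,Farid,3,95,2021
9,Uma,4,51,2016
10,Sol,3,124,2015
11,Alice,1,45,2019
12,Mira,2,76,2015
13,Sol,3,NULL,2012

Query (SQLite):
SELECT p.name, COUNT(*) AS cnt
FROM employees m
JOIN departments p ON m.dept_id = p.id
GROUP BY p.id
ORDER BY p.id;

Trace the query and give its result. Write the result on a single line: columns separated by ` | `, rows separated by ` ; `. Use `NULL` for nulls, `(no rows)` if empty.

Ops | 3 ; Finance | 2 ; Ops | 6 ; Ops | 2

Join each employees row to its departments via dept_id.
Group joined rows by departments.id; compute COUNT(*) per group.
  1: ids {2, 5, 11} → COUNT(*)=3
  2: ids {6, 12} → COUNT(*)=2
  3: ids {1, 3, 4, 8, 10, 13} → COUNT(*)=6
  4: ids {7, 9} → COUNT(*)=2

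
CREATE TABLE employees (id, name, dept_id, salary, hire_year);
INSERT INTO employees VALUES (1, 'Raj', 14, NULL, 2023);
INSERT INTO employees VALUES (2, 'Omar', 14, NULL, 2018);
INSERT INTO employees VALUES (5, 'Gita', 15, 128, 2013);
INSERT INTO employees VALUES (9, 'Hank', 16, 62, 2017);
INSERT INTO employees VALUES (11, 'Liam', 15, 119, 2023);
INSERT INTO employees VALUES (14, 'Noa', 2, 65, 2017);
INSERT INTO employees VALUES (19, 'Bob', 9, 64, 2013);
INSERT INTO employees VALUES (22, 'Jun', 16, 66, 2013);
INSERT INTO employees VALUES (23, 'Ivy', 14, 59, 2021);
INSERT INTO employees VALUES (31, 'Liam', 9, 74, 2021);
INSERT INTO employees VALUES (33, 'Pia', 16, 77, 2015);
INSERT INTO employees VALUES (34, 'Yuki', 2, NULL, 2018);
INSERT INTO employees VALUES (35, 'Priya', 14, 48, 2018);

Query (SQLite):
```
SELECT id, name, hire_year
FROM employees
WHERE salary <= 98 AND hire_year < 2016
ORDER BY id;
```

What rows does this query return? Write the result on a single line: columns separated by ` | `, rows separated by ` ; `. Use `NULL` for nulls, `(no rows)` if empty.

19 | Bob | 2013 ; 22 | Jun | 2013 ; 33 | Pia | 2015

salary <= 98: ids {9, 14, 19, 22, 23, 31, 33, 35}
hire_year < 2016: ids {5, 19, 22, 33}
Combine with AND.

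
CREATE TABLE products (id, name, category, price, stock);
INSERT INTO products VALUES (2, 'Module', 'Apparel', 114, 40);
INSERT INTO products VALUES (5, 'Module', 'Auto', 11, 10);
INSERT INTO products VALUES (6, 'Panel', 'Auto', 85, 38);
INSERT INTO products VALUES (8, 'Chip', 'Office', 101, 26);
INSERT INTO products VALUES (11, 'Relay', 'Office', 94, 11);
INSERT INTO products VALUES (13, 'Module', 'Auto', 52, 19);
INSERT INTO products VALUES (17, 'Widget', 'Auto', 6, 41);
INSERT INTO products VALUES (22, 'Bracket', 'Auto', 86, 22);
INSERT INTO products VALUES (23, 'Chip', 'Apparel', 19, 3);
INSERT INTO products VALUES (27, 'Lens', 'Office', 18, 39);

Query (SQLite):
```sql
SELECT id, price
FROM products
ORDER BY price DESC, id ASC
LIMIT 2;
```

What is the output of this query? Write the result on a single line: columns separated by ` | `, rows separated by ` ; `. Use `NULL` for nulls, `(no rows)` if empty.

Sort by price desc, tiebreak id asc: (114, id=2), (101, id=8), (94, id=11), (86, id=22), (85, id=6) …. Take first 2.

2 | 114 ; 8 | 101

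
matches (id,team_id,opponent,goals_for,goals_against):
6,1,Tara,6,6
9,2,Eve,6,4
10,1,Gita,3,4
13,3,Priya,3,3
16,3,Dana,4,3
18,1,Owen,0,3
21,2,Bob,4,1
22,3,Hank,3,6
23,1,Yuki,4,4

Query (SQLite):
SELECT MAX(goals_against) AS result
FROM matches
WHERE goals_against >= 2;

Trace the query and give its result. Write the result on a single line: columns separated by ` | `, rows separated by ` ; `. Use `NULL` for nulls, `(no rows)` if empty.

6

Rows where goals_against >= 2 → goals_against values: [6, 4, 4, 3, 3, 3, 6, 4].
MAX of non-NULL values = 6.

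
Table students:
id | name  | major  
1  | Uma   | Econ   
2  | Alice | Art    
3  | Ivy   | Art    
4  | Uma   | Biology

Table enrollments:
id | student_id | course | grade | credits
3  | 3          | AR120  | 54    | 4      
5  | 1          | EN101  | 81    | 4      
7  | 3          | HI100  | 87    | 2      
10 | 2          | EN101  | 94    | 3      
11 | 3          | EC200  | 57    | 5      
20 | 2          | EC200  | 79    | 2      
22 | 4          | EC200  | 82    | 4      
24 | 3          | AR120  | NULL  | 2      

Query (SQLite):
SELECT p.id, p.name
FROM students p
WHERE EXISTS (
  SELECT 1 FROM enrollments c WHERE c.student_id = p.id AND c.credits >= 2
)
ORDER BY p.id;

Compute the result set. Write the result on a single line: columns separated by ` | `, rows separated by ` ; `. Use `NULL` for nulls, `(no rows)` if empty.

1 | Uma ; 2 | Alice ; 3 | Ivy ; 4 | Uma

For each students row, check whether any enrollments with matching student_id has credits >= 2.
Keep rows where that is true.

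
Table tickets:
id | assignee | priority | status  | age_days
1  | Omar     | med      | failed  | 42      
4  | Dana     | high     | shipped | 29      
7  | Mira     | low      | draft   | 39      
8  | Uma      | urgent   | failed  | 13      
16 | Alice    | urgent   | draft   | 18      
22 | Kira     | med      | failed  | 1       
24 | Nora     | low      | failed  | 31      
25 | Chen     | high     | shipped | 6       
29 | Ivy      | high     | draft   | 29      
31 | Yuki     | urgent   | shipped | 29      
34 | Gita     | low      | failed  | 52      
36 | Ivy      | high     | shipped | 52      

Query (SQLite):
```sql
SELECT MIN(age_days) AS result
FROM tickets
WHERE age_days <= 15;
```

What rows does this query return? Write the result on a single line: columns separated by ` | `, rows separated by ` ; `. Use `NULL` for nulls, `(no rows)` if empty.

1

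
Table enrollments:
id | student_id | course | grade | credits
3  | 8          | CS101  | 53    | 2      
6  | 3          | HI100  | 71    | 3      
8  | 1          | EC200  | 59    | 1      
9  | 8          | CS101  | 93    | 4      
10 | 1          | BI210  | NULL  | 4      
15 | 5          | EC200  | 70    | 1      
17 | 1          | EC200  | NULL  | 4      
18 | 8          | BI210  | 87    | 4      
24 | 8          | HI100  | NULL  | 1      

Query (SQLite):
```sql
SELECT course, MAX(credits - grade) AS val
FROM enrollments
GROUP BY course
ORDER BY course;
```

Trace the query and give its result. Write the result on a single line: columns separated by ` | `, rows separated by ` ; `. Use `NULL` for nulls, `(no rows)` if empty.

BI210 | -83 ; CS101 | -51 ; EC200 | -58 ; HI100 | -68

For each row compute credits - grade.
Group by course; take MAX of the expression per group.
  BI210: ids {10, 18} → MAX(credits - grade)=-83
  CS101: ids {3, 9} → MAX(credits - grade)=-51
  EC200: ids {8, 15, 17} → MAX(credits - grade)=-58
  HI100: ids {6, 24} → MAX(credits - grade)=-68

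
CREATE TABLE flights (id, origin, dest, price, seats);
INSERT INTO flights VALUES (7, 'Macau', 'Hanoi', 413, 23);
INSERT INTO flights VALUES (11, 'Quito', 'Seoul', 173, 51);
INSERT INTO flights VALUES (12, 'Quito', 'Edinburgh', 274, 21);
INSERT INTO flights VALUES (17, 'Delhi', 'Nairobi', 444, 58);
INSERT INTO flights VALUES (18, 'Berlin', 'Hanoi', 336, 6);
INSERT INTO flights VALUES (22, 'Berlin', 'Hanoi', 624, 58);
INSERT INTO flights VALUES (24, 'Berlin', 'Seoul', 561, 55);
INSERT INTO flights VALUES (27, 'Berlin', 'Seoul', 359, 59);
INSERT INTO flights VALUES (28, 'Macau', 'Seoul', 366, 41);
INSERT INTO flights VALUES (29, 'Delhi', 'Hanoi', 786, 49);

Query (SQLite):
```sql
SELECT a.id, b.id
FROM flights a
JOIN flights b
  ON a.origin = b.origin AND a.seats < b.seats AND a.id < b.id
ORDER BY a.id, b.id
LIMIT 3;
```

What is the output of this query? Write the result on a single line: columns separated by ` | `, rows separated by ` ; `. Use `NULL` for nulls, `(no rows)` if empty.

7 | 28 ; 18 | 22 ; 18 | 24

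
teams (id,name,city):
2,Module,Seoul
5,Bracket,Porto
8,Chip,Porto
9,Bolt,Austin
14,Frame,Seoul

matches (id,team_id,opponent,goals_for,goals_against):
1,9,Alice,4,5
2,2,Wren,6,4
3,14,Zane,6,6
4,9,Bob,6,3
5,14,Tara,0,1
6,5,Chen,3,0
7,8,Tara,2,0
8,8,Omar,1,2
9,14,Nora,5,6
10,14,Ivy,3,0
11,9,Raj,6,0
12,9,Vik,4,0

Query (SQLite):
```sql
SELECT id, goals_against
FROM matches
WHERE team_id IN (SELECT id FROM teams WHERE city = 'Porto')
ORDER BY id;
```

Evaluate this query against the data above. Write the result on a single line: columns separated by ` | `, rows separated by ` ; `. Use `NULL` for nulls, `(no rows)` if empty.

Inner query: teams.id where city = 'Porto'.
Outer: keep matches rows whose team_id is in that set.
Inner query → {5, 8}

6 | 0 ; 7 | 0 ; 8 | 2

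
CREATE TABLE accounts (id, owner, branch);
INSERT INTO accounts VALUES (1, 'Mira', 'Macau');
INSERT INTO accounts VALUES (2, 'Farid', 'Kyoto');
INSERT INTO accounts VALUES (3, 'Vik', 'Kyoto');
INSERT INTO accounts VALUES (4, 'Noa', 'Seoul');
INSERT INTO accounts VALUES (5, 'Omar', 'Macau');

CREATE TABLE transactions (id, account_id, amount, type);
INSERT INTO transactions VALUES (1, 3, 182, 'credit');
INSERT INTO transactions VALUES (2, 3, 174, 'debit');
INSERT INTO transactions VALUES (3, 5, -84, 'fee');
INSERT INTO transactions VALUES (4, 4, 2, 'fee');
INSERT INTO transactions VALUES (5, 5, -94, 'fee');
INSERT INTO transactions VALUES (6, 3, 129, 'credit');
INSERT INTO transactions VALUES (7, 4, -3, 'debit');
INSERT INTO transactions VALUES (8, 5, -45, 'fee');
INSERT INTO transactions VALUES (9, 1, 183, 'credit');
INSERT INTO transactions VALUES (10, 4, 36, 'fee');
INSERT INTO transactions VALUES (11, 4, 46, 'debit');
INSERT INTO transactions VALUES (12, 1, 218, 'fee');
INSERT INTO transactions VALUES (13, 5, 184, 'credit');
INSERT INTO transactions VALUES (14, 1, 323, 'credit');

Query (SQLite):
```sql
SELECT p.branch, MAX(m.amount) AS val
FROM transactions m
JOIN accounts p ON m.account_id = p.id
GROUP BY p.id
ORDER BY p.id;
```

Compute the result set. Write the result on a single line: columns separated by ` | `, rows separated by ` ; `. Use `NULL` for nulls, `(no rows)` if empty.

Join each transactions row to its accounts via account_id.
Group joined rows by accounts.id; compute MAX(m.amount) per group.
  1: ids {9, 12, 14} → MAX(m.amount)=323
  3: ids {1, 2, 6} → MAX(m.amount)=182
  4: ids {4, 7, 10, 11} → MAX(m.amount)=46
  5: ids {3, 5, 8, 13} → MAX(m.amount)=184

Macau | 323 ; Kyoto | 182 ; Seoul | 46 ; Macau | 184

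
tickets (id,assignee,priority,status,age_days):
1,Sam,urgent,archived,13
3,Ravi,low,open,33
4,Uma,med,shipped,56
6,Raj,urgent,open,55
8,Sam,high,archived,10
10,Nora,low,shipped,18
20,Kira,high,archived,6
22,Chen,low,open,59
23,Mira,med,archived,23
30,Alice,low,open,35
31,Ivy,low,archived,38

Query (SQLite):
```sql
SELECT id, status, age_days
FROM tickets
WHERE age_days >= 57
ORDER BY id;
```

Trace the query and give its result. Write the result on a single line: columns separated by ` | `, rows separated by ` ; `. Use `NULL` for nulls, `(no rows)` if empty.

22 | open | 59

age_days >= 57: ids {22}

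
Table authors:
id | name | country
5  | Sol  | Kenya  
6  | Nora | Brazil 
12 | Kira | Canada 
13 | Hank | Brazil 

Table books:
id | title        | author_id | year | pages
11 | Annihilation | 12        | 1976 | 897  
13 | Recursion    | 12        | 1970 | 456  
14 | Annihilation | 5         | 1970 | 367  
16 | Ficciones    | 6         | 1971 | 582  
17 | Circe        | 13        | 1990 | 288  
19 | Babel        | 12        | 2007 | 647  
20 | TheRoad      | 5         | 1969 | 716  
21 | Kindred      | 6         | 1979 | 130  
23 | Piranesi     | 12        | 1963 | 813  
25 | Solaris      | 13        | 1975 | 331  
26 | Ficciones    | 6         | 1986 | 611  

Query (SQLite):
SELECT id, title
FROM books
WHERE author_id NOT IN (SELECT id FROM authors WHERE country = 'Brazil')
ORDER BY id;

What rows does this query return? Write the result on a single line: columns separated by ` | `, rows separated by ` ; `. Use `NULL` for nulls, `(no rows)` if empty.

Inner query: authors.id where country = 'Brazil'.
Outer: keep books rows whose author_id is not in that set.
Inner query → {6, 13}

11 | Annihilation ; 13 | Recursion ; 14 | Annihilation ; 19 | Babel ; 20 | TheRoad ; 23 | Piranesi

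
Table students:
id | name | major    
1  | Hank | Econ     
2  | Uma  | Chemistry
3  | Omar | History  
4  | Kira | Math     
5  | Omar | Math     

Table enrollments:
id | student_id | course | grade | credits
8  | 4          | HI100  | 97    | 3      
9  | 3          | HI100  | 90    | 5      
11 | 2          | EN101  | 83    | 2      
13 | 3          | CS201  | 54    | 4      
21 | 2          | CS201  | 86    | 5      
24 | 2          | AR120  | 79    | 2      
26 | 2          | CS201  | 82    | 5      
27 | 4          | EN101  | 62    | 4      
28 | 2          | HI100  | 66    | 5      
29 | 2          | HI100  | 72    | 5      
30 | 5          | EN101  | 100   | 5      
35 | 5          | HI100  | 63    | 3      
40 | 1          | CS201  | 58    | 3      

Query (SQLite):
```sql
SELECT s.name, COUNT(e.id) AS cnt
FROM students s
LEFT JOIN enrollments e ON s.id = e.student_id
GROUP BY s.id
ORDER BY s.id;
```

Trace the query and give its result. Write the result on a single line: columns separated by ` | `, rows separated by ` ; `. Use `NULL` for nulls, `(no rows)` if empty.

LEFT JOIN keeps every students row; unmatched ones get NULL for enrollments columns.
Group by students.id and compute COUNT(e.id). COUNT(col) of an all-NULL group is 0.
  1: ids {40} → COUNT(e.id)=1
  2: ids {11, 21, 24, 26, 28, 29} → COUNT(e.id)=6
  3: ids {9, 13} → COUNT(e.id)=2
  4: ids {8, 27} → COUNT(e.id)=2
  5: ids {30, 35} → COUNT(e.id)=2

Hank | 1 ; Uma | 6 ; Omar | 2 ; Kira | 2 ; Omar | 2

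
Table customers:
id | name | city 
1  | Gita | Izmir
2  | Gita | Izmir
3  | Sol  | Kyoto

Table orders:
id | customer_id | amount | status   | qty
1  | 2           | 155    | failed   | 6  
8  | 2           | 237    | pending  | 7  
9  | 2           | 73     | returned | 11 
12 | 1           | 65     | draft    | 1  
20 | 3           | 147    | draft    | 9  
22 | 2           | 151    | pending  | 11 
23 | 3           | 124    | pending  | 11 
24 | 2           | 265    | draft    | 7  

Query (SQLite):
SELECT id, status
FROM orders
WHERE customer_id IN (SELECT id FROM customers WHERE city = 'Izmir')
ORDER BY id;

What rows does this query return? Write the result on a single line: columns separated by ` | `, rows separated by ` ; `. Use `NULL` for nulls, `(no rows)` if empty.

1 | failed ; 8 | pending ; 9 | returned ; 12 | draft ; 22 | pending ; 24 | draft

Inner query: customers.id where city = 'Izmir'.
Outer: keep orders rows whose customer_id is in that set.
Inner query → {1, 2}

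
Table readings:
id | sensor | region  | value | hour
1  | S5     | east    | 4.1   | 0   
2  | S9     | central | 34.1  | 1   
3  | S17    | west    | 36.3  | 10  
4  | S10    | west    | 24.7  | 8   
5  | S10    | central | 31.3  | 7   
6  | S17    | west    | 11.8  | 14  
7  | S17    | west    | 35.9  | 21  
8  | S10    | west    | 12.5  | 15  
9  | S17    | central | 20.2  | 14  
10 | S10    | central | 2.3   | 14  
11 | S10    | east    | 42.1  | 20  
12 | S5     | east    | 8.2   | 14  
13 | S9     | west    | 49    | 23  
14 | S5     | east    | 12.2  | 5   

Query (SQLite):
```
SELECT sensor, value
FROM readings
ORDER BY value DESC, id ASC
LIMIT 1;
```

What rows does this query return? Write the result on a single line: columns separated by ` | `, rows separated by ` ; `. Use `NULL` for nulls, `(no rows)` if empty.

S9 | 49

Sort by value desc, tiebreak id asc: (49, id=13), (42.1, id=11), (36.3, id=3), (35.9, id=7) …. Take first 1.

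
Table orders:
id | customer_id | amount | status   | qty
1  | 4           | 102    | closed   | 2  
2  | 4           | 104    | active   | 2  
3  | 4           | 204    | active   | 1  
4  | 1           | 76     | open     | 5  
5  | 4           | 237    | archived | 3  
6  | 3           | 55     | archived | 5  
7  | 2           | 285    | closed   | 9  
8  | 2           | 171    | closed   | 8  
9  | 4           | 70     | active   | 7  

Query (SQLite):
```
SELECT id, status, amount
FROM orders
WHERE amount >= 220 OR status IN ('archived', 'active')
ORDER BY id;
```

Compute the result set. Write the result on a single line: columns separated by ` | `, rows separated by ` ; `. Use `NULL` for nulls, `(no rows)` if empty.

2 | active | 104 ; 3 | active | 204 ; 5 | archived | 237 ; 6 | archived | 55 ; 7 | closed | 285 ; 9 | active | 70

amount >= 220: ids {5, 7}
status IN ('archived', 'active'): ids {2, 3, 5, 6, 9}
Combine with OR.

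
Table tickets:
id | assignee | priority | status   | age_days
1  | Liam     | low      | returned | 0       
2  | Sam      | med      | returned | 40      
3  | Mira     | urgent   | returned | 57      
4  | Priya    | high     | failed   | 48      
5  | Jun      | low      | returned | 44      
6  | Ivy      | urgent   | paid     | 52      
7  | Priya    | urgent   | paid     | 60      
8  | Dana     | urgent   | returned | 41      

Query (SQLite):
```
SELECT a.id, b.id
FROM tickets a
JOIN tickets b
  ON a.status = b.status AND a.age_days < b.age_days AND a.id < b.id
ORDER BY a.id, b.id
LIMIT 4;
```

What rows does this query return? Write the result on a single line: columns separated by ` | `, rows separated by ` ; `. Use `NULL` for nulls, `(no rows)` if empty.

1 | 2 ; 1 | 3 ; 1 | 5 ; 1 | 8

Pairs (a,b) with same status, a.age_days < b.age_days, a.id < b.id.
status groups: failed:{4} paid:{6,7} returned:{1,2,3,5,8}
Ordered by (a.id, b.id); first 4.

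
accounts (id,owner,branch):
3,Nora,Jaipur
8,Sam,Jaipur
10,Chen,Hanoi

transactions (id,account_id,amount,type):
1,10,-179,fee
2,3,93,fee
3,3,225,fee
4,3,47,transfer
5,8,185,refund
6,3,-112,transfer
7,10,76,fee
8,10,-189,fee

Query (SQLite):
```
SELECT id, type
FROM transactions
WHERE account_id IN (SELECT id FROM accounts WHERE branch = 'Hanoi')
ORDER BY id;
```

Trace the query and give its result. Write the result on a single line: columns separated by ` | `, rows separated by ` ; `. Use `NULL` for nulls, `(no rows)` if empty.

Inner query: accounts.id where branch = 'Hanoi'.
Outer: keep transactions rows whose account_id is in that set.
Inner query → {10}

1 | fee ; 7 | fee ; 8 | fee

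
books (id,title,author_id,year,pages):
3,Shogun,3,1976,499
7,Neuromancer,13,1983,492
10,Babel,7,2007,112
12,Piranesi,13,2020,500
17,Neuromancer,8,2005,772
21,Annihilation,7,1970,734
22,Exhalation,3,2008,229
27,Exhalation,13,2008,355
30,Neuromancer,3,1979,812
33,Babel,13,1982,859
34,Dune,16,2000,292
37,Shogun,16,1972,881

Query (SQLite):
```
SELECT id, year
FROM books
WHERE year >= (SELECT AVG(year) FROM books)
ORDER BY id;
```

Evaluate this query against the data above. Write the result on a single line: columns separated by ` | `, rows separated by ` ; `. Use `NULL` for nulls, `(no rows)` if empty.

10 | 2007 ; 12 | 2020 ; 17 | 2005 ; 22 | 2008 ; 27 | 2008 ; 34 | 2000

Scalar subquery: AVG(year) over all books rows = 1992.5.
Keep rows where year >= that value.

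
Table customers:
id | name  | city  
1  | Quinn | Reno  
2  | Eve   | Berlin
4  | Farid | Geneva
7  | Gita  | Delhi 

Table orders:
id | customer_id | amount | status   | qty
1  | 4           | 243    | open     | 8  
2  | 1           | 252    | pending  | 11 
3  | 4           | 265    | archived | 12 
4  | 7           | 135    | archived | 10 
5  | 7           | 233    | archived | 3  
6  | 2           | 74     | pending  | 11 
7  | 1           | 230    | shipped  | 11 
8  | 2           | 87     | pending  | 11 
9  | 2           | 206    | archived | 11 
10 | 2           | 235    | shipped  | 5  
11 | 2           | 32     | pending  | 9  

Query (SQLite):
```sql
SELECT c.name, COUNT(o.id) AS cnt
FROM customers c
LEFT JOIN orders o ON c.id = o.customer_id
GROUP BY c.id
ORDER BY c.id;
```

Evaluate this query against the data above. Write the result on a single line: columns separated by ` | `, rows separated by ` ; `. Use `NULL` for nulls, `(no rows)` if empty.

LEFT JOIN keeps every customers row; unmatched ones get NULL for orders columns.
Group by customers.id and compute COUNT(o.id). COUNT(col) of an all-NULL group is 0.
  1: ids {2, 7} → COUNT(o.id)=2
  2: ids {6, 8, 9, 10, 11} → COUNT(o.id)=5
  4: ids {1, 3} → COUNT(o.id)=2
  7: ids {4, 5} → COUNT(o.id)=2

Quinn | 2 ; Eve | 5 ; Farid | 2 ; Gita | 2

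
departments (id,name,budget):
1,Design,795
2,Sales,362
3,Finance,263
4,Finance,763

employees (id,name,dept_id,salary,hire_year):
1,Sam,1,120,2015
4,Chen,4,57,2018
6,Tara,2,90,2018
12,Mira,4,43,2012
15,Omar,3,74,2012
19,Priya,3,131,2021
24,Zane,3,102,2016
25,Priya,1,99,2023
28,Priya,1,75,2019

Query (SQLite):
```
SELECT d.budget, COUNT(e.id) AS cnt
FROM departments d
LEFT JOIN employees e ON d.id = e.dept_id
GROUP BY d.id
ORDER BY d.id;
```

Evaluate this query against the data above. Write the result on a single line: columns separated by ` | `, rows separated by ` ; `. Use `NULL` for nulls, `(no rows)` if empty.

LEFT JOIN keeps every departments row; unmatched ones get NULL for employees columns.
Group by departments.id and compute COUNT(e.id). COUNT(col) of an all-NULL group is 0.
  1: ids {1, 25, 28} → COUNT(e.id)=3
  2: ids {6} → COUNT(e.id)=1
  3: ids {15, 19, 24} → COUNT(e.id)=3
  4: ids {4, 12} → COUNT(e.id)=2

795 | 3 ; 362 | 1 ; 263 | 3 ; 763 | 2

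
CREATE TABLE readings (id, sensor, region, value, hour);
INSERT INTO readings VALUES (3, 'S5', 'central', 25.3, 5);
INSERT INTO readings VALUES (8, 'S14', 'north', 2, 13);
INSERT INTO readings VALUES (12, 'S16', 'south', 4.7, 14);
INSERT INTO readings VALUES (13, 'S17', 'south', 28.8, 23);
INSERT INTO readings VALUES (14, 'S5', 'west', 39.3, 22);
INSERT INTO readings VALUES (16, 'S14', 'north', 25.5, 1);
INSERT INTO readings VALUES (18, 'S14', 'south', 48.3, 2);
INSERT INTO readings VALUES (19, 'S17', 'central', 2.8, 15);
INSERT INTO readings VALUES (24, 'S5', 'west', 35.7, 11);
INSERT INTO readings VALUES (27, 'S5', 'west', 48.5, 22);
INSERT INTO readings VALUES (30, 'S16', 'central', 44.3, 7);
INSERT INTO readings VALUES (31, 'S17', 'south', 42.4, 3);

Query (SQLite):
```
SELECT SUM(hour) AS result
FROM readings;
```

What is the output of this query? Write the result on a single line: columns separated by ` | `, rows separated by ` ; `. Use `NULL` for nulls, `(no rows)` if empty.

138

All hour values: [5, 13, 14, 23, 22, 1, 2, 15, 11, 22, 7, 3].
SUM of non-NULL values = 138.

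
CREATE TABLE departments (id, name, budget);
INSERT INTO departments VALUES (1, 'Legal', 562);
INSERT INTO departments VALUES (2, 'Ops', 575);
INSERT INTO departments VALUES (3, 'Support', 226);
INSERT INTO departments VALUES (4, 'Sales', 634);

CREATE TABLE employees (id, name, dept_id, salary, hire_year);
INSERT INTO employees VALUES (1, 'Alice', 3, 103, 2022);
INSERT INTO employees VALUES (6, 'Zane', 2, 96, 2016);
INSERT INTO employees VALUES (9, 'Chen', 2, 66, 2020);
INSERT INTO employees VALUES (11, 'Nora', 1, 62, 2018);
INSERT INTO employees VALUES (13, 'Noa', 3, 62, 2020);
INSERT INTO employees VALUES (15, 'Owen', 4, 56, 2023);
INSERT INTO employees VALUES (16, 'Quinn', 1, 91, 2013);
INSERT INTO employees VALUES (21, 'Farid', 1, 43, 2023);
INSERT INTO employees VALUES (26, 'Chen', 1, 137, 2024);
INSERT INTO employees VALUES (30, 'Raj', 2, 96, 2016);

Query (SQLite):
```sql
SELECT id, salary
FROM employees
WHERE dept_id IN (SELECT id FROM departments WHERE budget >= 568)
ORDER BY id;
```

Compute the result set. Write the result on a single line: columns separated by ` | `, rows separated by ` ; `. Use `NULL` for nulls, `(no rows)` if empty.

Inner query: departments.id where budget >= 568.
Outer: keep employees rows whose dept_id is in that set.
Inner query → {2, 4}

6 | 96 ; 9 | 66 ; 15 | 56 ; 30 | 96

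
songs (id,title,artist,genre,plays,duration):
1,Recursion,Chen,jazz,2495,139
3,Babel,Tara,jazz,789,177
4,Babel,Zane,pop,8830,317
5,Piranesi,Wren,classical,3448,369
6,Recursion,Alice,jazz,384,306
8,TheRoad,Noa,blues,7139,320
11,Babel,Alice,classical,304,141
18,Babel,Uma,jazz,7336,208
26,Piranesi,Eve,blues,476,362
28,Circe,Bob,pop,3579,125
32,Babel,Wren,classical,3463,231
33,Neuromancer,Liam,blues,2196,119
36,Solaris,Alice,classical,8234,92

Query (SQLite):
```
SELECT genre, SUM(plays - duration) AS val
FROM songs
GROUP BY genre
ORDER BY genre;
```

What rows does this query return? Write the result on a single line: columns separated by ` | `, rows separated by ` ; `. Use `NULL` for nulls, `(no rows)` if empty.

blues | 9010 ; classical | 14616 ; jazz | 10174 ; pop | 11967

For each row compute plays - duration.
Group by genre; take SUM of the expression per group.
  blues: ids {8, 26, 33} → SUM(plays - duration)=9010
  classical: ids {5, 11, 32, 36} → SUM(plays - duration)=14616
  jazz: ids {1, 3, 6, 18} → SUM(plays - duration)=10174
  pop: ids {4, 28} → SUM(plays - duration)=11967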